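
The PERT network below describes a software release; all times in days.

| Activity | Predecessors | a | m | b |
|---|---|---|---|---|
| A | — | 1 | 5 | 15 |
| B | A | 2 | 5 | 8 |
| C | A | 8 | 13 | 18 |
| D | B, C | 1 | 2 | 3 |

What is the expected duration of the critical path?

te_A = (1 + 4·5 + 15)/6 = 36/6 = 6
te_B = (2 + 4·5 + 8)/6 = 30/6 = 5
te_C = (8 + 4·13 + 18)/6 = 78/6 = 13
te_D = (1 + 4·2 + 3)/6 = 12/6 = 2

Forward pass:
ES_A = 0; EF_A = 6
ES_B = 6; EF_B = 6+5 = 11
ES_C = 6; EF_C = 6+13 = 19
ES_D = max(EF_B=11, EF_C=19) = 19; EF_D = 19+2 = 21
Expected project duration μ = 21 days. Critical path: A → C → D.

21 days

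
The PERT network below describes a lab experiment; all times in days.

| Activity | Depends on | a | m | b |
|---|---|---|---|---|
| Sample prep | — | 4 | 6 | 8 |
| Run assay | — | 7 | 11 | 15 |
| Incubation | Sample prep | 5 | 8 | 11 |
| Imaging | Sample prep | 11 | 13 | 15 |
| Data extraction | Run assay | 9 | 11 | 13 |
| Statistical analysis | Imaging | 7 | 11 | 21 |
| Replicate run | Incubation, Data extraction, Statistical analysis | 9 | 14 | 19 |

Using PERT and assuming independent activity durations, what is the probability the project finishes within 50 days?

te_Sample prep = (4 + 4·6 + 8)/6 = 36/6 = 6; σ²_Sample prep = ((8−4)/6)² = 0.444
te_Run assay = (7 + 4·11 + 15)/6 = 66/6 = 11; σ²_Run assay = ((15−7)/6)² = 1.778
te_Incubation = (5 + 4·8 + 11)/6 = 48/6 = 8; σ²_Incubation = ((11−5)/6)² = 1.000
te_Imaging = (11 + 4·13 + 15)/6 = 78/6 = 13; σ²_Imaging = ((15−11)/6)² = 0.444
te_Data extraction = (9 + 4·11 + 13)/6 = 66/6 = 11; σ²_Data extraction = ((13−9)/6)² = 0.444
te_Statistical analysis = (7 + 4·11 + 21)/6 = 72/6 = 12; σ²_Statistical analysis = ((21−7)/6)² = 5.444
te_Replicate run = (9 + 4·14 + 19)/6 = 84/6 = 14; σ²_Replicate run = ((19−9)/6)² = 2.778

Forward pass:
ES_Sample prep = 0; EF_Sample prep = 6
ES_Run assay = 0; EF_Run assay = 11
ES_Incubation = 6; EF_Incubation = 6+8 = 14
ES_Imaging = 6; EF_Imaging = 6+13 = 19
ES_Data extraction = 11; EF_Data extraction = 11+11 = 22
ES_Statistical analysis = 19; EF_Statistical analysis = 19+12 = 31
ES_Replicate run = max(EF_Incubation=14, EF_Data extraction=22, EF_Statistical analysis=31) = 31; EF_Replicate run = 31+14 = 45
Expected project duration μ = 45 days. Critical path: Sample prep → Imaging → Statistical analysis → Replicate run.

Variance along critical path = 0.444 + 0.444 + 5.444 + 2.778 = 9.111; σ = √9.111 = 3.018 days.
Z = (50 − 45) / 3.018 = 1.656
P(T ≤ 50) = Φ(1.656) ≈ 0.951

0.951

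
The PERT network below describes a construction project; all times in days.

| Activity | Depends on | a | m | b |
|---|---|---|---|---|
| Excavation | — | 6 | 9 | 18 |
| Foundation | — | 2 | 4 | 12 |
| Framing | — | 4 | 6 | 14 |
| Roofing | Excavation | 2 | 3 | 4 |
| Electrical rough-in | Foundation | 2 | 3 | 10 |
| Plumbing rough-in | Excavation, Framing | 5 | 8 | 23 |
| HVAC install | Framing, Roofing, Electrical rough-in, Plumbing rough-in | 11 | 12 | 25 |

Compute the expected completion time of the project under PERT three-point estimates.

te_Excavation = (6 + 4·9 + 18)/6 = 60/6 = 10
te_Foundation = (2 + 4·4 + 12)/6 = 30/6 = 5
te_Framing = (4 + 4·6 + 14)/6 = 42/6 = 7
te_Roofing = (2 + 4·3 + 4)/6 = 18/6 = 3
te_Electrical rough-in = (2 + 4·3 + 10)/6 = 24/6 = 4
te_Plumbing rough-in = (5 + 4·8 + 23)/6 = 60/6 = 10
te_HVAC install = (11 + 4·12 + 25)/6 = 84/6 = 14

Forward pass:
ES_Excavation = 0; EF_Excavation = 10
ES_Foundation = 0; EF_Foundation = 5
ES_Framing = 0; EF_Framing = 7
ES_Roofing = 10; EF_Roofing = 10+3 = 13
ES_Electrical rough-in = 5; EF_Electrical rough-in = 5+4 = 9
ES_Plumbing rough-in = max(EF_Excavation=10, EF_Framing=7) = 10; EF_Plumbing rough-in = 10+10 = 20
ES_HVAC install = max(EF_Framing=7, EF_Roofing=13, EF_Electrical rough-in=9, EF_Plumbing rough-in=20) = 20; EF_HVAC install = 20+14 = 34
Expected project duration μ = 34 days. Critical path: Excavation → Plumbing rough-in → HVAC install.

34 days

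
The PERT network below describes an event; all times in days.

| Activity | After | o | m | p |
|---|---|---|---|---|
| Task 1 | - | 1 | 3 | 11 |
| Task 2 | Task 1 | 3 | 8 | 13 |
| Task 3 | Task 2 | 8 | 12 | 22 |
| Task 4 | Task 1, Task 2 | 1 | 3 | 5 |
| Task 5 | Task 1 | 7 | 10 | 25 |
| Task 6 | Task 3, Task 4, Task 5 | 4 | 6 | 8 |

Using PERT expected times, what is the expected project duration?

te_Task 1 = (1 + 4·3 + 11)/6 = 24/6 = 4
te_Task 2 = (3 + 4·8 + 13)/6 = 48/6 = 8
te_Task 3 = (8 + 4·12 + 22)/6 = 78/6 = 13
te_Task 4 = (1 + 4·3 + 5)/6 = 18/6 = 3
te_Task 5 = (7 + 4·10 + 25)/6 = 72/6 = 12
te_Task 6 = (4 + 4·6 + 8)/6 = 36/6 = 6

Forward pass:
ES_Task 1 = 0; EF_Task 1 = 4
ES_Task 2 = 4; EF_Task 2 = 4+8 = 12
ES_Task 3 = 12; EF_Task 3 = 12+13 = 25
ES_Task 4 = max(EF_Task 1=4, EF_Task 2=12) = 12; EF_Task 4 = 12+3 = 15
ES_Task 5 = 4; EF_Task 5 = 4+12 = 16
ES_Task 6 = max(EF_Task 3=25, EF_Task 4=15, EF_Task 5=16) = 25; EF_Task 6 = 25+6 = 31
Expected project duration μ = 31 days. Critical path: Task 1 → Task 2 → Task 3 → Task 6.

31 days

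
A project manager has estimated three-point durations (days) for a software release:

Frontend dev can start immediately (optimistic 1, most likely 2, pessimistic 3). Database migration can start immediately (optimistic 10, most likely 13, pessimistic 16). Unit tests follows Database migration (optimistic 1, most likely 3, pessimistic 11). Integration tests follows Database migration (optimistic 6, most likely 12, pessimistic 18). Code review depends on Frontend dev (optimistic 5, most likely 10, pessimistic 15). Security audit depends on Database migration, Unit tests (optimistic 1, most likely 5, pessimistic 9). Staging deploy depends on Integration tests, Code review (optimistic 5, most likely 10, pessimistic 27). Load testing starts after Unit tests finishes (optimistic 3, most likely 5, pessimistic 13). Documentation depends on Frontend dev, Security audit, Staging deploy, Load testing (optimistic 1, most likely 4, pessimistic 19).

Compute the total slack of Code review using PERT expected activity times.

te_Frontend dev = (1 + 4·2 + 3)/6 = 12/6 = 2
te_Database migration = (10 + 4·13 + 16)/6 = 78/6 = 13
te_Unit tests = (1 + 4·3 + 11)/6 = 24/6 = 4
te_Integration tests = (6 + 4·12 + 18)/6 = 72/6 = 12
te_Code review = (5 + 4·10 + 15)/6 = 60/6 = 10
te_Security audit = (1 + 4·5 + 9)/6 = 30/6 = 5
te_Staging deploy = (5 + 4·10 + 27)/6 = 72/6 = 12
te_Load testing = (3 + 4·5 + 13)/6 = 36/6 = 6
te_Documentation = (1 + 4·4 + 19)/6 = 36/6 = 6

Forward pass:
ES_Frontend dev = 0; EF_Frontend dev = 2
ES_Database migration = 0; EF_Database migration = 13
ES_Unit tests = 13; EF_Unit tests = 13+4 = 17
ES_Integration tests = 13; EF_Integration tests = 13+12 = 25
ES_Code review = 2; EF_Code review = 2+10 = 12
ES_Security audit = max(EF_Database migration=13, EF_Unit tests=17) = 17; EF_Security audit = 17+5 = 22
ES_Staging deploy = max(EF_Integration tests=25, EF_Code review=12) = 25; EF_Staging deploy = 25+12 = 37
ES_Load testing = 17; EF_Load testing = 17+6 = 23
ES_Documentation = max(EF_Frontend dev=2, EF_Security audit=22, EF_Staging deploy=37, EF_Load testing=23) = 37; EF_Documentation = 37+6 = 43
Expected project duration μ = 43 days. Critical path: Database migration → Integration tests → Staging deploy → Documentation.

Backward pass:
LF_Documentation = 43; LS_Documentation = 43−6 = 37
LF_Load testing = LS_Documentation = 37; LS_Load testing = 37−6 = 31
LF_Staging deploy = LS_Documentation = 37; LS_Staging deploy = 37−12 = 25
LF_Security audit = LS_Documentation = 37; LS_Security audit = 37−5 = 32
LF_Code review = LS_Staging deploy = 25; LS_Code review = 25−10 = 15
LF_Integration tests = LS_Staging deploy = 25; LS_Integration tests = 25−12 = 13
LF_Unit tests = min(LS_Security audit=32, LS_Load testing=31) = 31; LS_Unit tests = 31−4 = 27
LF_Database migration = min(LS_Unit tests=27, LS_Integration tests=13, LS_Security audit=32) = 13; LS_Database migration = 13−13 = 0
LF_Frontend dev = min(LS_Code review=15, LS_Documentation=37) = 15; LS_Frontend dev = 15−2 = 13
Slack_Code review = LS_Code review − ES_Code review = 15 − 2 = 13

13 days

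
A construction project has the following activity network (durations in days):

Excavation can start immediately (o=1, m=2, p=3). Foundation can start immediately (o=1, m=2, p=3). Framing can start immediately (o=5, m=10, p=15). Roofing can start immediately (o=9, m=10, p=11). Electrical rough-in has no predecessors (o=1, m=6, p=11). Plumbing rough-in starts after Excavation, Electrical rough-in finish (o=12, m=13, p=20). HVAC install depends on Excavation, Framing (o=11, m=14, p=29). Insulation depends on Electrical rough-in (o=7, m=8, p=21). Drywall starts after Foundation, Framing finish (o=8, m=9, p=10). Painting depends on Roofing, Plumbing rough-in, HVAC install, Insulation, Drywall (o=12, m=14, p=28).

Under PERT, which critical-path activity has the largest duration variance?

te_Excavation = (1 + 4·2 + 3)/6 = 12/6 = 2; σ²_Excavation = ((3−1)/6)² = 0.111
te_Foundation = (1 + 4·2 + 3)/6 = 12/6 = 2; σ²_Foundation = ((3−1)/6)² = 0.111
te_Framing = (5 + 4·10 + 15)/6 = 60/6 = 10; σ²_Framing = ((15−5)/6)² = 2.778
te_Roofing = (9 + 4·10 + 11)/6 = 60/6 = 10; σ²_Roofing = ((11−9)/6)² = 0.111
te_Electrical rough-in = (1 + 4·6 + 11)/6 = 36/6 = 6; σ²_Electrical rough-in = ((11−1)/6)² = 2.778
te_Plumbing rough-in = (12 + 4·13 + 20)/6 = 84/6 = 14; σ²_Plumbing rough-in = ((20−12)/6)² = 1.778
te_HVAC install = (11 + 4·14 + 29)/6 = 96/6 = 16; σ²_HVAC install = ((29−11)/6)² = 9.000
te_Insulation = (7 + 4·8 + 21)/6 = 60/6 = 10; σ²_Insulation = ((21−7)/6)² = 5.444
te_Drywall = (8 + 4·9 + 10)/6 = 54/6 = 9; σ²_Drywall = ((10−8)/6)² = 0.111
te_Painting = (12 + 4·14 + 28)/6 = 96/6 = 16; σ²_Painting = ((28−12)/6)² = 7.111

Forward pass:
ES_Excavation = 0; EF_Excavation = 2
ES_Foundation = 0; EF_Foundation = 2
ES_Framing = 0; EF_Framing = 10
ES_Roofing = 0; EF_Roofing = 10
ES_Electrical rough-in = 0; EF_Electrical rough-in = 6
ES_Plumbing rough-in = max(EF_Excavation=2, EF_Electrical rough-in=6) = 6; EF_Plumbing rough-in = 6+14 = 20
ES_HVAC install = max(EF_Excavation=2, EF_Framing=10) = 10; EF_HVAC install = 10+16 = 26
ES_Insulation = 6; EF_Insulation = 6+10 = 16
ES_Drywall = max(EF_Foundation=2, EF_Framing=10) = 10; EF_Drywall = 10+9 = 19
ES_Painting = max(EF_Roofing=10, EF_Plumbing rough-in=20, EF_HVAC install=26, EF_Insulation=16, EF_Drywall=19) = 26; EF_Painting = 26+16 = 42
Expected project duration μ = 42 days. Critical path: Framing → HVAC install → Painting.

Variances on critical path: σ²_Framing=2.778, σ²_HVAC install=9.000, σ²_Painting=7.111.
Largest is σ²_HVAC install = 9.000.

HVAC install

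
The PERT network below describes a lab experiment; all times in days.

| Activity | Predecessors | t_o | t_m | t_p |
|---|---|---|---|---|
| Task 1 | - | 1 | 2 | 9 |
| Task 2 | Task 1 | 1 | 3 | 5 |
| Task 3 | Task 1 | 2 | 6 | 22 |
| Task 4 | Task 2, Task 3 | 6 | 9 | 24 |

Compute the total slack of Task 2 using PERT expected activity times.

5 days

te_Task 1 = (1 + 4·2 + 9)/6 = 18/6 = 3
te_Task 2 = (1 + 4·3 + 5)/6 = 18/6 = 3
te_Task 3 = (2 + 4·6 + 22)/6 = 48/6 = 8
te_Task 4 = (6 + 4·9 + 24)/6 = 66/6 = 11

Forward pass:
ES_Task 1 = 0; EF_Task 1 = 3
ES_Task 2 = 3; EF_Task 2 = 3+3 = 6
ES_Task 3 = 3; EF_Task 3 = 3+8 = 11
ES_Task 4 = max(EF_Task 2=6, EF_Task 3=11) = 11; EF_Task 4 = 11+11 = 22
Expected project duration μ = 22 days. Critical path: Task 1 → Task 3 → Task 4.

Backward pass:
LF_Task 4 = 22; LS_Task 4 = 22−11 = 11
LF_Task 3 = LS_Task 4 = 11; LS_Task 3 = 11−8 = 3
LF_Task 2 = LS_Task 4 = 11; LS_Task 2 = 11−3 = 8
LF_Task 1 = min(LS_Task 2=8, LS_Task 3=3) = 3; LS_Task 1 = 3−3 = 0
Slack_Task 2 = LS_Task 2 − ES_Task 2 = 8 − 3 = 5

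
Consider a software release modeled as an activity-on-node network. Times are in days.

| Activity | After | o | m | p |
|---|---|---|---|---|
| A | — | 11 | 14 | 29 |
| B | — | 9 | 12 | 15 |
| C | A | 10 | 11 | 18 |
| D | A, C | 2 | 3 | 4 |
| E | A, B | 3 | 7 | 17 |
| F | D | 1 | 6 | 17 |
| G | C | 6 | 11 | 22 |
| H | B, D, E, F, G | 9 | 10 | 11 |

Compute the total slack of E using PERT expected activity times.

te_A = (11 + 4·14 + 29)/6 = 96/6 = 16
te_B = (9 + 4·12 + 15)/6 = 72/6 = 12
te_C = (10 + 4·11 + 18)/6 = 72/6 = 12
te_D = (2 + 4·3 + 4)/6 = 18/6 = 3
te_E = (3 + 4·7 + 17)/6 = 48/6 = 8
te_F = (1 + 4·6 + 17)/6 = 42/6 = 7
te_G = (6 + 4·11 + 22)/6 = 72/6 = 12
te_H = (9 + 4·10 + 11)/6 = 60/6 = 10

Forward pass:
ES_A = 0; EF_A = 16
ES_B = 0; EF_B = 12
ES_C = 16; EF_C = 16+12 = 28
ES_D = max(EF_A=16, EF_C=28) = 28; EF_D = 28+3 = 31
ES_E = max(EF_A=16, EF_B=12) = 16; EF_E = 16+8 = 24
ES_F = 31; EF_F = 31+7 = 38
ES_G = 28; EF_G = 28+12 = 40
ES_H = max(EF_B=12, EF_D=31, EF_E=24, EF_F=38, EF_G=40) = 40; EF_H = 40+10 = 50
Expected project duration μ = 50 days. Critical path: A → C → G → H.

Backward pass:
LF_H = 50; LS_H = 50−10 = 40
LF_G = LS_H = 40; LS_G = 40−12 = 28
LF_F = LS_H = 40; LS_F = 40−7 = 33
LF_E = LS_H = 40; LS_E = 40−8 = 32
LF_D = min(LS_F=33, LS_H=40) = 33; LS_D = 33−3 = 30
LF_C = min(LS_D=30, LS_G=28) = 28; LS_C = 28−12 = 16
LF_B = min(LS_E=32, LS_H=40) = 32; LS_B = 32−12 = 20
LF_A = min(LS_C=16, LS_D=30, LS_E=32) = 16; LS_A = 16−16 = 0
Slack_E = LS_E − ES_E = 32 − 16 = 16

16 days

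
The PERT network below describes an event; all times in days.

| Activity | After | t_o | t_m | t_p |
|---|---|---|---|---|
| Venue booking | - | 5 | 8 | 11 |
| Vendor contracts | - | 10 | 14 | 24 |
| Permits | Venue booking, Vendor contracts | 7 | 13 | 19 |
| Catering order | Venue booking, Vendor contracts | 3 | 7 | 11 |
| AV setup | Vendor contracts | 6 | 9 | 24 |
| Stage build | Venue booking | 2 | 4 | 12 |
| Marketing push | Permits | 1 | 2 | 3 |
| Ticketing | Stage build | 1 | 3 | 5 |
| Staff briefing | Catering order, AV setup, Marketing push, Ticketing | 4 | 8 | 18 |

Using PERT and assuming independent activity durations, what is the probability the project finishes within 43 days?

te_Venue booking = (5 + 4·8 + 11)/6 = 48/6 = 8; σ²_Venue booking = ((11−5)/6)² = 1.000
te_Vendor contracts = (10 + 4·14 + 24)/6 = 90/6 = 15; σ²_Vendor contracts = ((24−10)/6)² = 5.444
te_Permits = (7 + 4·13 + 19)/6 = 78/6 = 13; σ²_Permits = ((19−7)/6)² = 4.000
te_Catering order = (3 + 4·7 + 11)/6 = 42/6 = 7; σ²_Catering order = ((11−3)/6)² = 1.778
te_AV setup = (6 + 4·9 + 24)/6 = 66/6 = 11; σ²_AV setup = ((24−6)/6)² = 9.000
te_Stage build = (2 + 4·4 + 12)/6 = 30/6 = 5; σ²_Stage build = ((12−2)/6)² = 2.778
te_Marketing push = (1 + 4·2 + 3)/6 = 12/6 = 2; σ²_Marketing push = ((3−1)/6)² = 0.111
te_Ticketing = (1 + 4·3 + 5)/6 = 18/6 = 3; σ²_Ticketing = ((5−1)/6)² = 0.444
te_Staff briefing = (4 + 4·8 + 18)/6 = 54/6 = 9; σ²_Staff briefing = ((18−4)/6)² = 5.444

Forward pass:
ES_Venue booking = 0; EF_Venue booking = 8
ES_Vendor contracts = 0; EF_Vendor contracts = 15
ES_Permits = max(EF_Venue booking=8, EF_Vendor contracts=15) = 15; EF_Permits = 15+13 = 28
ES_Catering order = max(EF_Venue booking=8, EF_Vendor contracts=15) = 15; EF_Catering order = 15+7 = 22
ES_AV setup = 15; EF_AV setup = 15+11 = 26
ES_Stage build = 8; EF_Stage build = 8+5 = 13
ES_Marketing push = 28; EF_Marketing push = 28+2 = 30
ES_Ticketing = 13; EF_Ticketing = 13+3 = 16
ES_Staff briefing = max(EF_Catering order=22, EF_AV setup=26, EF_Marketing push=30, EF_Ticketing=16) = 30; EF_Staff briefing = 30+9 = 39
Expected project duration μ = 39 days. Critical path: Vendor contracts → Permits → Marketing push → Staff briefing.

Variance along critical path = 5.444 + 4.000 + 0.111 + 5.444 = 15.000; σ = √15.000 = 3.873 days.
Z = (43 − 39) / 3.873 = 1.033
P(T ≤ 43) = Φ(1.033) ≈ 0.849

0.849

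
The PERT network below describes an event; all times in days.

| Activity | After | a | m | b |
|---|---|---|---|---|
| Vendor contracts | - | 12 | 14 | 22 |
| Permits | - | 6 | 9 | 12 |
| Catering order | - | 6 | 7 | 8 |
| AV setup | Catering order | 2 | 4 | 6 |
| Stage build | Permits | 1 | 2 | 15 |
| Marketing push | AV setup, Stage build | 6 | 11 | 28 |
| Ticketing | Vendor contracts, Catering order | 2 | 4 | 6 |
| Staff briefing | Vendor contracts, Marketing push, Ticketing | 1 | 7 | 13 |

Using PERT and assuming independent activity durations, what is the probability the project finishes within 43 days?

te_Vendor contracts = (12 + 4·14 + 22)/6 = 90/6 = 15; σ²_Vendor contracts = ((22−12)/6)² = 2.778
te_Permits = (6 + 4·9 + 12)/6 = 54/6 = 9; σ²_Permits = ((12−6)/6)² = 1.000
te_Catering order = (6 + 4·7 + 8)/6 = 42/6 = 7; σ²_Catering order = ((8−6)/6)² = 0.111
te_AV setup = (2 + 4·4 + 6)/6 = 24/6 = 4; σ²_AV setup = ((6−2)/6)² = 0.444
te_Stage build = (1 + 4·2 + 15)/6 = 24/6 = 4; σ²_Stage build = ((15−1)/6)² = 5.444
te_Marketing push = (6 + 4·11 + 28)/6 = 78/6 = 13; σ²_Marketing push = ((28−6)/6)² = 13.444
te_Ticketing = (2 + 4·4 + 6)/6 = 24/6 = 4; σ²_Ticketing = ((6−2)/6)² = 0.444
te_Staff briefing = (1 + 4·7 + 13)/6 = 42/6 = 7; σ²_Staff briefing = ((13−1)/6)² = 4.000

Forward pass:
ES_Vendor contracts = 0; EF_Vendor contracts = 15
ES_Permits = 0; EF_Permits = 9
ES_Catering order = 0; EF_Catering order = 7
ES_AV setup = 7; EF_AV setup = 7+4 = 11
ES_Stage build = 9; EF_Stage build = 9+4 = 13
ES_Marketing push = max(EF_AV setup=11, EF_Stage build=13) = 13; EF_Marketing push = 13+13 = 26
ES_Ticketing = max(EF_Vendor contracts=15, EF_Catering order=7) = 15; EF_Ticketing = 15+4 = 19
ES_Staff briefing = max(EF_Vendor contracts=15, EF_Marketing push=26, EF_Ticketing=19) = 26; EF_Staff briefing = 26+7 = 33
Expected project duration μ = 33 days. Critical path: Permits → Stage build → Marketing push → Staff briefing.

Variance along critical path = 1.000 + 5.444 + 13.444 + 4.000 = 23.889; σ = √23.889 = 4.888 days.
Z = (43 − 33) / 4.888 = 2.046
P(T ≤ 43) = Φ(2.046) ≈ 0.980

0.980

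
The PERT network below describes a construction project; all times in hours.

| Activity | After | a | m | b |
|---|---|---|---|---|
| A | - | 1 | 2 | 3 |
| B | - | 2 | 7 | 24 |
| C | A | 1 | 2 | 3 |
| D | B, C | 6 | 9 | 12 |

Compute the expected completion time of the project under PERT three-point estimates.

18 hours

te_A = (1 + 4·2 + 3)/6 = 12/6 = 2
te_B = (2 + 4·7 + 24)/6 = 54/6 = 9
te_C = (1 + 4·2 + 3)/6 = 12/6 = 2
te_D = (6 + 4·9 + 12)/6 = 54/6 = 9

Forward pass:
ES_A = 0; EF_A = 2
ES_B = 0; EF_B = 9
ES_C = 2; EF_C = 2+2 = 4
ES_D = max(EF_B=9, EF_C=4) = 9; EF_D = 9+9 = 18
Expected project duration μ = 18 hours. Critical path: B → D.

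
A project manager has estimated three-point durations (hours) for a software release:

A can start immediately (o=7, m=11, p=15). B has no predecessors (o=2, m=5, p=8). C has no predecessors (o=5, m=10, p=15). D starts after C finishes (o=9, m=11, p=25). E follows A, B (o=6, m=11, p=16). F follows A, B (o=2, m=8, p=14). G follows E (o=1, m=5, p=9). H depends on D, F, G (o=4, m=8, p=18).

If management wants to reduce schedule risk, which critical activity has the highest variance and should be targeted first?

te_A = (7 + 4·11 + 15)/6 = 66/6 = 11; σ²_A = ((15−7)/6)² = 1.778
te_B = (2 + 4·5 + 8)/6 = 30/6 = 5; σ²_B = ((8−2)/6)² = 1.000
te_C = (5 + 4·10 + 15)/6 = 60/6 = 10; σ²_C = ((15−5)/6)² = 2.778
te_D = (9 + 4·11 + 25)/6 = 78/6 = 13; σ²_D = ((25−9)/6)² = 7.111
te_E = (6 + 4·11 + 16)/6 = 66/6 = 11; σ²_E = ((16−6)/6)² = 2.778
te_F = (2 + 4·8 + 14)/6 = 48/6 = 8; σ²_F = ((14−2)/6)² = 4.000
te_G = (1 + 4·5 + 9)/6 = 30/6 = 5; σ²_G = ((9−1)/6)² = 1.778
te_H = (4 + 4·8 + 18)/6 = 54/6 = 9; σ²_H = ((18−4)/6)² = 5.444

Forward pass:
ES_A = 0; EF_A = 11
ES_B = 0; EF_B = 5
ES_C = 0; EF_C = 10
ES_D = 10; EF_D = 10+13 = 23
ES_E = max(EF_A=11, EF_B=5) = 11; EF_E = 11+11 = 22
ES_F = max(EF_A=11, EF_B=5) = 11; EF_F = 11+8 = 19
ES_G = 22; EF_G = 22+5 = 27
ES_H = max(EF_D=23, EF_F=19, EF_G=27) = 27; EF_H = 27+9 = 36
Expected project duration μ = 36 hours. Critical path: A → E → G → H.

Variances on critical path: σ²_A=1.778, σ²_E=2.778, σ²_G=1.778, σ²_H=5.444.
Largest is σ²_H = 5.444.

H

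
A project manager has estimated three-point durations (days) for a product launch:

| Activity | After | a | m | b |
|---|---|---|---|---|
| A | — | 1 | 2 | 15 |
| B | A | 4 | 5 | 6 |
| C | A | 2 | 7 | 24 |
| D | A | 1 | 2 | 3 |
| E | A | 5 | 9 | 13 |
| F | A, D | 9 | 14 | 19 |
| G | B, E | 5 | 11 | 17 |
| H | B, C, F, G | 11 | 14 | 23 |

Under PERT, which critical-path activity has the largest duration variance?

A

te_A = (1 + 4·2 + 15)/6 = 24/6 = 4; σ²_A = ((15−1)/6)² = 5.444
te_B = (4 + 4·5 + 6)/6 = 30/6 = 5; σ²_B = ((6−4)/6)² = 0.111
te_C = (2 + 4·7 + 24)/6 = 54/6 = 9; σ²_C = ((24−2)/6)² = 13.444
te_D = (1 + 4·2 + 3)/6 = 12/6 = 2; σ²_D = ((3−1)/6)² = 0.111
te_E = (5 + 4·9 + 13)/6 = 54/6 = 9; σ²_E = ((13−5)/6)² = 1.778
te_F = (9 + 4·14 + 19)/6 = 84/6 = 14; σ²_F = ((19−9)/6)² = 2.778
te_G = (5 + 4·11 + 17)/6 = 66/6 = 11; σ²_G = ((17−5)/6)² = 4.000
te_H = (11 + 4·14 + 23)/6 = 90/6 = 15; σ²_H = ((23−11)/6)² = 4.000

Forward pass:
ES_A = 0; EF_A = 4
ES_B = 4; EF_B = 4+5 = 9
ES_C = 4; EF_C = 4+9 = 13
ES_D = 4; EF_D = 4+2 = 6
ES_E = 4; EF_E = 4+9 = 13
ES_F = max(EF_A=4, EF_D=6) = 6; EF_F = 6+14 = 20
ES_G = max(EF_B=9, EF_E=13) = 13; EF_G = 13+11 = 24
ES_H = max(EF_B=9, EF_C=13, EF_F=20, EF_G=24) = 24; EF_H = 24+15 = 39
Expected project duration μ = 39 days. Critical path: A → E → G → H.

Variances on critical path: σ²_A=5.444, σ²_E=1.778, σ²_G=4.000, σ²_H=4.000.
Largest is σ²_A = 5.444.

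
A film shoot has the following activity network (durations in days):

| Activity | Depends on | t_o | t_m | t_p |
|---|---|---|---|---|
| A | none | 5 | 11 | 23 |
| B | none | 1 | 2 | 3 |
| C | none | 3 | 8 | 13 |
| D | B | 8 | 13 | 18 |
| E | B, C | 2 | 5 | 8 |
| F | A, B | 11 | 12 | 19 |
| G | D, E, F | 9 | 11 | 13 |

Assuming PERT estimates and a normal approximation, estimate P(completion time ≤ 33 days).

te_A = (5 + 4·11 + 23)/6 = 72/6 = 12; σ²_A = ((23−5)/6)² = 9.000
te_B = (1 + 4·2 + 3)/6 = 12/6 = 2; σ²_B = ((3−1)/6)² = 0.111
te_C = (3 + 4·8 + 13)/6 = 48/6 = 8; σ²_C = ((13−3)/6)² = 2.778
te_D = (8 + 4·13 + 18)/6 = 78/6 = 13; σ²_D = ((18−8)/6)² = 2.778
te_E = (2 + 4·5 + 8)/6 = 30/6 = 5; σ²_E = ((8−2)/6)² = 1.000
te_F = (11 + 4·12 + 19)/6 = 78/6 = 13; σ²_F = ((19−11)/6)² = 1.778
te_G = (9 + 4·11 + 13)/6 = 66/6 = 11; σ²_G = ((13−9)/6)² = 0.444

Forward pass:
ES_A = 0; EF_A = 12
ES_B = 0; EF_B = 2
ES_C = 0; EF_C = 8
ES_D = 2; EF_D = 2+13 = 15
ES_E = max(EF_B=2, EF_C=8) = 8; EF_E = 8+5 = 13
ES_F = max(EF_A=12, EF_B=2) = 12; EF_F = 12+13 = 25
ES_G = max(EF_D=15, EF_E=13, EF_F=25) = 25; EF_G = 25+11 = 36
Expected project duration μ = 36 days. Critical path: A → F → G.

Variance along critical path = 9.000 + 1.778 + 0.444 = 11.222; σ = √11.222 = 3.350 days.
Z = (33 − 36) / 3.350 = -0.896
P(T ≤ 33) = Φ(-0.896) ≈ 0.185

0.185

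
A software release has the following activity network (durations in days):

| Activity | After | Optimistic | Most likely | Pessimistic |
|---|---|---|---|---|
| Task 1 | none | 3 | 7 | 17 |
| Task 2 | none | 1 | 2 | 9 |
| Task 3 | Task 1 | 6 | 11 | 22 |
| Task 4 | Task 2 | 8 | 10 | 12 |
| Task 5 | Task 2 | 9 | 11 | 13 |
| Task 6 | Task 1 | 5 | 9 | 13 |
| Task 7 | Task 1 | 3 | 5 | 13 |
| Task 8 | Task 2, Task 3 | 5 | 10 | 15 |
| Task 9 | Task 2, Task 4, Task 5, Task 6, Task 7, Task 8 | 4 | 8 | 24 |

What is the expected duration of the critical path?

40 days

te_Task 1 = (3 + 4·7 + 17)/6 = 48/6 = 8
te_Task 2 = (1 + 4·2 + 9)/6 = 18/6 = 3
te_Task 3 = (6 + 4·11 + 22)/6 = 72/6 = 12
te_Task 4 = (8 + 4·10 + 12)/6 = 60/6 = 10
te_Task 5 = (9 + 4·11 + 13)/6 = 66/6 = 11
te_Task 6 = (5 + 4·9 + 13)/6 = 54/6 = 9
te_Task 7 = (3 + 4·5 + 13)/6 = 36/6 = 6
te_Task 8 = (5 + 4·10 + 15)/6 = 60/6 = 10
te_Task 9 = (4 + 4·8 + 24)/6 = 60/6 = 10

Forward pass:
ES_Task 1 = 0; EF_Task 1 = 8
ES_Task 2 = 0; EF_Task 2 = 3
ES_Task 3 = 8; EF_Task 3 = 8+12 = 20
ES_Task 4 = 3; EF_Task 4 = 3+10 = 13
ES_Task 5 = 3; EF_Task 5 = 3+11 = 14
ES_Task 6 = 8; EF_Task 6 = 8+9 = 17
ES_Task 7 = 8; EF_Task 7 = 8+6 = 14
ES_Task 8 = max(EF_Task 2=3, EF_Task 3=20) = 20; EF_Task 8 = 20+10 = 30
ES_Task 9 = max(EF_Task 2=3, EF_Task 4=13, EF_Task 5=14, EF_Task 6=17, EF_Task 7=14, EF_Task 8=30) = 30; EF_Task 9 = 30+10 = 40
Expected project duration μ = 40 days. Critical path: Task 1 → Task 3 → Task 8 → Task 9.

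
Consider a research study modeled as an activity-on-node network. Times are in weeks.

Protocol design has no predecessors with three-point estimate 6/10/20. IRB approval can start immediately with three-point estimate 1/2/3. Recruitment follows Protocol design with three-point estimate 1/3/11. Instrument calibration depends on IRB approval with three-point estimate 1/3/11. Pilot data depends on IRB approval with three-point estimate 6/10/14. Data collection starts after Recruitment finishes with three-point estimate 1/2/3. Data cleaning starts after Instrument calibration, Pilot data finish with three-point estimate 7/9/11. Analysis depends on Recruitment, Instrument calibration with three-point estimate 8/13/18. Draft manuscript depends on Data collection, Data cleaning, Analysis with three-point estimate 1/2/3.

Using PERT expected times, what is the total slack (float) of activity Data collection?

te_Protocol design = (6 + 4·10 + 20)/6 = 66/6 = 11
te_IRB approval = (1 + 4·2 + 3)/6 = 12/6 = 2
te_Recruitment = (1 + 4·3 + 11)/6 = 24/6 = 4
te_Instrument calibration = (1 + 4·3 + 11)/6 = 24/6 = 4
te_Pilot data = (6 + 4·10 + 14)/6 = 60/6 = 10
te_Data collection = (1 + 4·2 + 3)/6 = 12/6 = 2
te_Data cleaning = (7 + 4·9 + 11)/6 = 54/6 = 9
te_Analysis = (8 + 4·13 + 18)/6 = 78/6 = 13
te_Draft manuscript = (1 + 4·2 + 3)/6 = 12/6 = 2

Forward pass:
ES_Protocol design = 0; EF_Protocol design = 11
ES_IRB approval = 0; EF_IRB approval = 2
ES_Recruitment = 11; EF_Recruitment = 11+4 = 15
ES_Instrument calibration = 2; EF_Instrument calibration = 2+4 = 6
ES_Pilot data = 2; EF_Pilot data = 2+10 = 12
ES_Data collection = 15; EF_Data collection = 15+2 = 17
ES_Data cleaning = max(EF_Instrument calibration=6, EF_Pilot data=12) = 12; EF_Data cleaning = 12+9 = 21
ES_Analysis = max(EF_Recruitment=15, EF_Instrument calibration=6) = 15; EF_Analysis = 15+13 = 28
ES_Draft manuscript = max(EF_Data collection=17, EF_Data cleaning=21, EF_Analysis=28) = 28; EF_Draft manuscript = 28+2 = 30
Expected project duration μ = 30 weeks. Critical path: Protocol design → Recruitment → Analysis → Draft manuscript.

Backward pass:
LF_Draft manuscript = 30; LS_Draft manuscript = 30−2 = 28
LF_Analysis = LS_Draft manuscript = 28; LS_Analysis = 28−13 = 15
LF_Data cleaning = LS_Draft manuscript = 28; LS_Data cleaning = 28−9 = 19
LF_Data collection = LS_Draft manuscript = 28; LS_Data collection = 28−2 = 26
LF_Pilot data = LS_Data cleaning = 19; LS_Pilot data = 19−10 = 9
LF_Instrument calibration = min(LS_Data cleaning=19, LS_Analysis=15) = 15; LS_Instrument calibration = 15−4 = 11
LF_Recruitment = min(LS_Data collection=26, LS_Analysis=15) = 15; LS_Recruitment = 15−4 = 11
LF_IRB approval = min(LS_Instrument calibration=11, LS_Pilot data=9) = 9; LS_IRB approval = 9−2 = 7
LF_Protocol design = LS_Recruitment = 11; LS_Protocol design = 11−11 = 0
Slack_Data collection = LS_Data collection − ES_Data collection = 26 − 15 = 11

11 weeks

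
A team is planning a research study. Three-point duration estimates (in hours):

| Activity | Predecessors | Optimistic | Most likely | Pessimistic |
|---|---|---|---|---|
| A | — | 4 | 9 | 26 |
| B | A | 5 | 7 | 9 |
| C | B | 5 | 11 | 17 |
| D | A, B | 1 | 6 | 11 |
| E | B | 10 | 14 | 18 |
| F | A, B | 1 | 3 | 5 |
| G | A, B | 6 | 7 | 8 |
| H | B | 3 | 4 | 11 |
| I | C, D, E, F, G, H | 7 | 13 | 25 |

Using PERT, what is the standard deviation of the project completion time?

te_A = (4 + 4·9 + 26)/6 = 66/6 = 11; σ²_A = ((26−4)/6)² = 13.444
te_B = (5 + 4·7 + 9)/6 = 42/6 = 7; σ²_B = ((9−5)/6)² = 0.444
te_C = (5 + 4·11 + 17)/6 = 66/6 = 11; σ²_C = ((17−5)/6)² = 4.000
te_D = (1 + 4·6 + 11)/6 = 36/6 = 6; σ²_D = ((11−1)/6)² = 2.778
te_E = (10 + 4·14 + 18)/6 = 84/6 = 14; σ²_E = ((18−10)/6)² = 1.778
te_F = (1 + 4·3 + 5)/6 = 18/6 = 3; σ²_F = ((5−1)/6)² = 0.444
te_G = (6 + 4·7 + 8)/6 = 42/6 = 7; σ²_G = ((8−6)/6)² = 0.111
te_H = (3 + 4·4 + 11)/6 = 30/6 = 5; σ²_H = ((11−3)/6)² = 1.778
te_I = (7 + 4·13 + 25)/6 = 84/6 = 14; σ²_I = ((25−7)/6)² = 9.000

Forward pass:
ES_A = 0; EF_A = 11
ES_B = 11; EF_B = 11+7 = 18
ES_C = 18; EF_C = 18+11 = 29
ES_D = max(EF_A=11, EF_B=18) = 18; EF_D = 18+6 = 24
ES_E = 18; EF_E = 18+14 = 32
ES_F = max(EF_A=11, EF_B=18) = 18; EF_F = 18+3 = 21
ES_G = max(EF_A=11, EF_B=18) = 18; EF_G = 18+7 = 25
ES_H = 18; EF_H = 18+5 = 23
ES_I = max(EF_C=29, EF_D=24, EF_E=32, EF_F=21, EF_G=25, EF_H=23) = 32; EF_I = 32+14 = 46
Expected project duration μ = 46 hours. Critical path: A → B → E → I.

Variance along critical path = 13.444 + 0.444 + 1.778 + 9.000 = 24.667
σ = √24.667 = 4.967 hours

4.97 hours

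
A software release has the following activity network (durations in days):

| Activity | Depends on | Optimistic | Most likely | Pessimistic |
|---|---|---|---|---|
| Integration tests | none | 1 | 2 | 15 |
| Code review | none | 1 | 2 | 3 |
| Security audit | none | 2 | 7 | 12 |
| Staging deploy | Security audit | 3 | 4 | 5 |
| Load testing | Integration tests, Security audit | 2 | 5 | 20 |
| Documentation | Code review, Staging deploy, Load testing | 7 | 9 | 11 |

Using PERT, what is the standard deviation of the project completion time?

te_Integration tests = (1 + 4·2 + 15)/6 = 24/6 = 4; σ²_Integration tests = ((15−1)/6)² = 5.444
te_Code review = (1 + 4·2 + 3)/6 = 12/6 = 2; σ²_Code review = ((3−1)/6)² = 0.111
te_Security audit = (2 + 4·7 + 12)/6 = 42/6 = 7; σ²_Security audit = ((12−2)/6)² = 2.778
te_Staging deploy = (3 + 4·4 + 5)/6 = 24/6 = 4; σ²_Staging deploy = ((5−3)/6)² = 0.111
te_Load testing = (2 + 4·5 + 20)/6 = 42/6 = 7; σ²_Load testing = ((20−2)/6)² = 9.000
te_Documentation = (7 + 4·9 + 11)/6 = 54/6 = 9; σ²_Documentation = ((11−7)/6)² = 0.444

Forward pass:
ES_Integration tests = 0; EF_Integration tests = 4
ES_Code review = 0; EF_Code review = 2
ES_Security audit = 0; EF_Security audit = 7
ES_Staging deploy = 7; EF_Staging deploy = 7+4 = 11
ES_Load testing = max(EF_Integration tests=4, EF_Security audit=7) = 7; EF_Load testing = 7+7 = 14
ES_Documentation = max(EF_Code review=2, EF_Staging deploy=11, EF_Load testing=14) = 14; EF_Documentation = 14+9 = 23
Expected project duration μ = 23 days. Critical path: Security audit → Load testing → Documentation.

Variance along critical path = 2.778 + 9.000 + 0.444 = 12.222
σ = √12.222 = 3.496 days

3.50 days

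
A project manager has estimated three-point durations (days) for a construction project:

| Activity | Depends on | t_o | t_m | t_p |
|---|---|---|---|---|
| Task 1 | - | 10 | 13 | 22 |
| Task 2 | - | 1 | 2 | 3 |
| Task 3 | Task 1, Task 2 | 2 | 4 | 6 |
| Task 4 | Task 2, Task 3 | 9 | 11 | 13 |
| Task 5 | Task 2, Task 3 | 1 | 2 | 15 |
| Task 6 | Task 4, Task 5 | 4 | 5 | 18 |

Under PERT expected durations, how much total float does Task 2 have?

te_Task 1 = (10 + 4·13 + 22)/6 = 84/6 = 14
te_Task 2 = (1 + 4·2 + 3)/6 = 12/6 = 2
te_Task 3 = (2 + 4·4 + 6)/6 = 24/6 = 4
te_Task 4 = (9 + 4·11 + 13)/6 = 66/6 = 11
te_Task 5 = (1 + 4·2 + 15)/6 = 24/6 = 4
te_Task 6 = (4 + 4·5 + 18)/6 = 42/6 = 7

Forward pass:
ES_Task 1 = 0; EF_Task 1 = 14
ES_Task 2 = 0; EF_Task 2 = 2
ES_Task 3 = max(EF_Task 1=14, EF_Task 2=2) = 14; EF_Task 3 = 14+4 = 18
ES_Task 4 = max(EF_Task 2=2, EF_Task 3=18) = 18; EF_Task 4 = 18+11 = 29
ES_Task 5 = max(EF_Task 2=2, EF_Task 3=18) = 18; EF_Task 5 = 18+4 = 22
ES_Task 6 = max(EF_Task 4=29, EF_Task 5=22) = 29; EF_Task 6 = 29+7 = 36
Expected project duration μ = 36 days. Critical path: Task 1 → Task 3 → Task 4 → Task 6.

Backward pass:
LF_Task 6 = 36; LS_Task 6 = 36−7 = 29
LF_Task 5 = LS_Task 6 = 29; LS_Task 5 = 29−4 = 25
LF_Task 4 = LS_Task 6 = 29; LS_Task 4 = 29−11 = 18
LF_Task 3 = min(LS_Task 4=18, LS_Task 5=25) = 18; LS_Task 3 = 18−4 = 14
LF_Task 2 = min(LS_Task 3=14, LS_Task 4=18, LS_Task 5=25) = 14; LS_Task 2 = 14−2 = 12
LF_Task 1 = LS_Task 3 = 14; LS_Task 1 = 14−14 = 0
Slack_Task 2 = LS_Task 2 − ES_Task 2 = 12 − 0 = 12

12 days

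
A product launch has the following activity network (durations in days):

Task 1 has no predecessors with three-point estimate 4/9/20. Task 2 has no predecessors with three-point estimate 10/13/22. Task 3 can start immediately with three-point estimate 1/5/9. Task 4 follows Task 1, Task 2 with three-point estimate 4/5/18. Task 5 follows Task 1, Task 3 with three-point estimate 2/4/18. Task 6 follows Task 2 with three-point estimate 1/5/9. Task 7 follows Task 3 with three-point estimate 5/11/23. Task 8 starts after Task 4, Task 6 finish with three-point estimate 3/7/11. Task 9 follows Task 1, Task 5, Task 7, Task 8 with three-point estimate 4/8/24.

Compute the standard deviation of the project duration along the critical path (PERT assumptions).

4.73 days

te_Task 1 = (4 + 4·9 + 20)/6 = 60/6 = 10; σ²_Task 1 = ((20−4)/6)² = 7.111
te_Task 2 = (10 + 4·13 + 22)/6 = 84/6 = 14; σ²_Task 2 = ((22−10)/6)² = 4.000
te_Task 3 = (1 + 4·5 + 9)/6 = 30/6 = 5; σ²_Task 3 = ((9−1)/6)² = 1.778
te_Task 4 = (4 + 4·5 + 18)/6 = 42/6 = 7; σ²_Task 4 = ((18−4)/6)² = 5.444
te_Task 5 = (2 + 4·4 + 18)/6 = 36/6 = 6; σ²_Task 5 = ((18−2)/6)² = 7.111
te_Task 6 = (1 + 4·5 + 9)/6 = 30/6 = 5; σ²_Task 6 = ((9−1)/6)² = 1.778
te_Task 7 = (5 + 4·11 + 23)/6 = 72/6 = 12; σ²_Task 7 = ((23−5)/6)² = 9.000
te_Task 8 = (3 + 4·7 + 11)/6 = 42/6 = 7; σ²_Task 8 = ((11−3)/6)² = 1.778
te_Task 9 = (4 + 4·8 + 24)/6 = 60/6 = 10; σ²_Task 9 = ((24−4)/6)² = 11.111

Forward pass:
ES_Task 1 = 0; EF_Task 1 = 10
ES_Task 2 = 0; EF_Task 2 = 14
ES_Task 3 = 0; EF_Task 3 = 5
ES_Task 4 = max(EF_Task 1=10, EF_Task 2=14) = 14; EF_Task 4 = 14+7 = 21
ES_Task 5 = max(EF_Task 1=10, EF_Task 3=5) = 10; EF_Task 5 = 10+6 = 16
ES_Task 6 = 14; EF_Task 6 = 14+5 = 19
ES_Task 7 = 5; EF_Task 7 = 5+12 = 17
ES_Task 8 = max(EF_Task 4=21, EF_Task 6=19) = 21; EF_Task 8 = 21+7 = 28
ES_Task 9 = max(EF_Task 1=10, EF_Task 5=16, EF_Task 7=17, EF_Task 8=28) = 28; EF_Task 9 = 28+10 = 38
Expected project duration μ = 38 days. Critical path: Task 2 → Task 4 → Task 8 → Task 9.

Variance along critical path = 4.000 + 5.444 + 1.778 + 11.111 = 22.333
σ = √22.333 = 4.726 days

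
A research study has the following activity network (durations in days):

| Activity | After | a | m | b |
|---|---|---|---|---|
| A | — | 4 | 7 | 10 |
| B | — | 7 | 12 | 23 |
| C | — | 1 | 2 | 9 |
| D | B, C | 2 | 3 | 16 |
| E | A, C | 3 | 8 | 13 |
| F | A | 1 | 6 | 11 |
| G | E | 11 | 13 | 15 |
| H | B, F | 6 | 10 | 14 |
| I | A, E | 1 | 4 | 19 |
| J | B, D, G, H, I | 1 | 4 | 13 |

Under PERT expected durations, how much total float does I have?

7 days

te_A = (4 + 4·7 + 10)/6 = 42/6 = 7
te_B = (7 + 4·12 + 23)/6 = 78/6 = 13
te_C = (1 + 4·2 + 9)/6 = 18/6 = 3
te_D = (2 + 4·3 + 16)/6 = 30/6 = 5
te_E = (3 + 4·8 + 13)/6 = 48/6 = 8
te_F = (1 + 4·6 + 11)/6 = 36/6 = 6
te_G = (11 + 4·13 + 15)/6 = 78/6 = 13
te_H = (6 + 4·10 + 14)/6 = 60/6 = 10
te_I = (1 + 4·4 + 19)/6 = 36/6 = 6
te_J = (1 + 4·4 + 13)/6 = 30/6 = 5

Forward pass:
ES_A = 0; EF_A = 7
ES_B = 0; EF_B = 13
ES_C = 0; EF_C = 3
ES_D = max(EF_B=13, EF_C=3) = 13; EF_D = 13+5 = 18
ES_E = max(EF_A=7, EF_C=3) = 7; EF_E = 7+8 = 15
ES_F = 7; EF_F = 7+6 = 13
ES_G = 15; EF_G = 15+13 = 28
ES_H = max(EF_B=13, EF_F=13) = 13; EF_H = 13+10 = 23
ES_I = max(EF_A=7, EF_E=15) = 15; EF_I = 15+6 = 21
ES_J = max(EF_B=13, EF_D=18, EF_G=28, EF_H=23, EF_I=21) = 28; EF_J = 28+5 = 33
Expected project duration μ = 33 days. Critical path: A → E → G → J.

Backward pass:
LF_J = 33; LS_J = 33−5 = 28
LF_I = LS_J = 28; LS_I = 28−6 = 22
LF_H = LS_J = 28; LS_H = 28−10 = 18
LF_G = LS_J = 28; LS_G = 28−13 = 15
LF_F = LS_H = 18; LS_F = 18−6 = 12
LF_E = min(LS_G=15, LS_I=22) = 15; LS_E = 15−8 = 7
LF_D = LS_J = 28; LS_D = 28−5 = 23
LF_C = min(LS_D=23, LS_E=7) = 7; LS_C = 7−3 = 4
LF_B = min(LS_D=23, LS_H=18, LS_J=28) = 18; LS_B = 18−13 = 5
LF_A = min(LS_E=7, LS_F=12, LS_I=22) = 7; LS_A = 7−7 = 0
Slack_I = LS_I − ES_I = 22 − 15 = 7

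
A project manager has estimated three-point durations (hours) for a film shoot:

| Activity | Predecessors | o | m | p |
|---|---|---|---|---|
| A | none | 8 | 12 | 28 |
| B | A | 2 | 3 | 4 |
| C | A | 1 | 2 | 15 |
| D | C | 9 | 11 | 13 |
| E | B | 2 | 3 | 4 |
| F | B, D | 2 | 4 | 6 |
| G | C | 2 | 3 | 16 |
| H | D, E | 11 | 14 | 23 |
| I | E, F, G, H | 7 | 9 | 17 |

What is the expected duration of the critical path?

54 hours

te_A = (8 + 4·12 + 28)/6 = 84/6 = 14
te_B = (2 + 4·3 + 4)/6 = 18/6 = 3
te_C = (1 + 4·2 + 15)/6 = 24/6 = 4
te_D = (9 + 4·11 + 13)/6 = 66/6 = 11
te_E = (2 + 4·3 + 4)/6 = 18/6 = 3
te_F = (2 + 4·4 + 6)/6 = 24/6 = 4
te_G = (2 + 4·3 + 16)/6 = 30/6 = 5
te_H = (11 + 4·14 + 23)/6 = 90/6 = 15
te_I = (7 + 4·9 + 17)/6 = 60/6 = 10

Forward pass:
ES_A = 0; EF_A = 14
ES_B = 14; EF_B = 14+3 = 17
ES_C = 14; EF_C = 14+4 = 18
ES_D = 18; EF_D = 18+11 = 29
ES_E = 17; EF_E = 17+3 = 20
ES_F = max(EF_B=17, EF_D=29) = 29; EF_F = 29+4 = 33
ES_G = 18; EF_G = 18+5 = 23
ES_H = max(EF_D=29, EF_E=20) = 29; EF_H = 29+15 = 44
ES_I = max(EF_E=20, EF_F=33, EF_G=23, EF_H=44) = 44; EF_I = 44+10 = 54
Expected project duration μ = 54 hours. Critical path: A → C → D → H → I.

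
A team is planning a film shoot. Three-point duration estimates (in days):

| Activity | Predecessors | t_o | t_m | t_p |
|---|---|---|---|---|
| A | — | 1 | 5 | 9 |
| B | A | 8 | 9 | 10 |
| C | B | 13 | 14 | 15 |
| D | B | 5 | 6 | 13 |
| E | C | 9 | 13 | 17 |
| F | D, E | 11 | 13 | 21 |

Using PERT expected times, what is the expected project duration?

55 days

te_A = (1 + 4·5 + 9)/6 = 30/6 = 5
te_B = (8 + 4·9 + 10)/6 = 54/6 = 9
te_C = (13 + 4·14 + 15)/6 = 84/6 = 14
te_D = (5 + 4·6 + 13)/6 = 42/6 = 7
te_E = (9 + 4·13 + 17)/6 = 78/6 = 13
te_F = (11 + 4·13 + 21)/6 = 84/6 = 14

Forward pass:
ES_A = 0; EF_A = 5
ES_B = 5; EF_B = 5+9 = 14
ES_C = 14; EF_C = 14+14 = 28
ES_D = 14; EF_D = 14+7 = 21
ES_E = 28; EF_E = 28+13 = 41
ES_F = max(EF_D=21, EF_E=41) = 41; EF_F = 41+14 = 55
Expected project duration μ = 55 days. Critical path: A → B → C → E → F.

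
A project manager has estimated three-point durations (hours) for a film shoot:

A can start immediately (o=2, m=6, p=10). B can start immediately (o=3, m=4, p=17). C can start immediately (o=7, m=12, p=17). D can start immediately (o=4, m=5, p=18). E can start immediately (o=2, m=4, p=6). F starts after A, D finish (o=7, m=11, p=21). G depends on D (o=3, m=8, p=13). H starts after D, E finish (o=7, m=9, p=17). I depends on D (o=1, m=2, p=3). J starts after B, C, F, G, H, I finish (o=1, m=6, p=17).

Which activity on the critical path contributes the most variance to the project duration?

J

te_A = (2 + 4·6 + 10)/6 = 36/6 = 6; σ²_A = ((10−2)/6)² = 1.778
te_B = (3 + 4·4 + 17)/6 = 36/6 = 6; σ²_B = ((17−3)/6)² = 5.444
te_C = (7 + 4·12 + 17)/6 = 72/6 = 12; σ²_C = ((17−7)/6)² = 2.778
te_D = (4 + 4·5 + 18)/6 = 42/6 = 7; σ²_D = ((18−4)/6)² = 5.444
te_E = (2 + 4·4 + 6)/6 = 24/6 = 4; σ²_E = ((6−2)/6)² = 0.444
te_F = (7 + 4·11 + 21)/6 = 72/6 = 12; σ²_F = ((21−7)/6)² = 5.444
te_G = (3 + 4·8 + 13)/6 = 48/6 = 8; σ²_G = ((13−3)/6)² = 2.778
te_H = (7 + 4·9 + 17)/6 = 60/6 = 10; σ²_H = ((17−7)/6)² = 2.778
te_I = (1 + 4·2 + 3)/6 = 12/6 = 2; σ²_I = ((3−1)/6)² = 0.111
te_J = (1 + 4·6 + 17)/6 = 42/6 = 7; σ²_J = ((17−1)/6)² = 7.111

Forward pass:
ES_A = 0; EF_A = 6
ES_B = 0; EF_B = 6
ES_C = 0; EF_C = 12
ES_D = 0; EF_D = 7
ES_E = 0; EF_E = 4
ES_F = max(EF_A=6, EF_D=7) = 7; EF_F = 7+12 = 19
ES_G = 7; EF_G = 7+8 = 15
ES_H = max(EF_D=7, EF_E=4) = 7; EF_H = 7+10 = 17
ES_I = 7; EF_I = 7+2 = 9
ES_J = max(EF_B=6, EF_C=12, EF_F=19, EF_G=15, EF_H=17, EF_I=9) = 19; EF_J = 19+7 = 26
Expected project duration μ = 26 hours. Critical path: D → F → J.

Variances on critical path: σ²_D=5.444, σ²_F=5.444, σ²_J=7.111.
Largest is σ²_J = 7.111.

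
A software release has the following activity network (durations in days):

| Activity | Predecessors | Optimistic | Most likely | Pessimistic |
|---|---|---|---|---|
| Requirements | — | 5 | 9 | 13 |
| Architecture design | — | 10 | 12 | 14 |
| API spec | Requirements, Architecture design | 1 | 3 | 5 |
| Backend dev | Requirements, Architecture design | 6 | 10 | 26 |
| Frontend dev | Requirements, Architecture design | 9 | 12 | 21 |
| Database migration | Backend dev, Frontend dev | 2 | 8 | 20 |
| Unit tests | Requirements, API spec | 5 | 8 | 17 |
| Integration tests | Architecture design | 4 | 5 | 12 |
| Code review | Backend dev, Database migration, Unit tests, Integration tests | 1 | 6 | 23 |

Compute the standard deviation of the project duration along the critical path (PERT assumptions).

te_Requirements = (5 + 4·9 + 13)/6 = 54/6 = 9; σ²_Requirements = ((13−5)/6)² = 1.778
te_Architecture design = (10 + 4·12 + 14)/6 = 72/6 = 12; σ²_Architecture design = ((14−10)/6)² = 0.444
te_API spec = (1 + 4·3 + 5)/6 = 18/6 = 3; σ²_API spec = ((5−1)/6)² = 0.444
te_Backend dev = (6 + 4·10 + 26)/6 = 72/6 = 12; σ²_Backend dev = ((26−6)/6)² = 11.111
te_Frontend dev = (9 + 4·12 + 21)/6 = 78/6 = 13; σ²_Frontend dev = ((21−9)/6)² = 4.000
te_Database migration = (2 + 4·8 + 20)/6 = 54/6 = 9; σ²_Database migration = ((20−2)/6)² = 9.000
te_Unit tests = (5 + 4·8 + 17)/6 = 54/6 = 9; σ²_Unit tests = ((17−5)/6)² = 4.000
te_Integration tests = (4 + 4·5 + 12)/6 = 36/6 = 6; σ²_Integration tests = ((12−4)/6)² = 1.778
te_Code review = (1 + 4·6 + 23)/6 = 48/6 = 8; σ²_Code review = ((23−1)/6)² = 13.444

Forward pass:
ES_Requirements = 0; EF_Requirements = 9
ES_Architecture design = 0; EF_Architecture design = 12
ES_API spec = max(EF_Requirements=9, EF_Architecture design=12) = 12; EF_API spec = 12+3 = 15
ES_Backend dev = max(EF_Requirements=9, EF_Architecture design=12) = 12; EF_Backend dev = 12+12 = 24
ES_Frontend dev = max(EF_Requirements=9, EF_Architecture design=12) = 12; EF_Frontend dev = 12+13 = 25
ES_Database migration = max(EF_Backend dev=24, EF_Frontend dev=25) = 25; EF_Database migration = 25+9 = 34
ES_Unit tests = max(EF_Requirements=9, EF_API spec=15) = 15; EF_Unit tests = 15+9 = 24
ES_Integration tests = 12; EF_Integration tests = 12+6 = 18
ES_Code review = max(EF_Backend dev=24, EF_Database migration=34, EF_Unit tests=24, EF_Integration tests=18) = 34; EF_Code review = 34+8 = 42
Expected project duration μ = 42 days. Critical path: Architecture design → Frontend dev → Database migration → Code review.

Variance along critical path = 0.444 + 4.000 + 9.000 + 13.444 = 26.889
σ = √26.889 = 5.185 days

5.19 days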